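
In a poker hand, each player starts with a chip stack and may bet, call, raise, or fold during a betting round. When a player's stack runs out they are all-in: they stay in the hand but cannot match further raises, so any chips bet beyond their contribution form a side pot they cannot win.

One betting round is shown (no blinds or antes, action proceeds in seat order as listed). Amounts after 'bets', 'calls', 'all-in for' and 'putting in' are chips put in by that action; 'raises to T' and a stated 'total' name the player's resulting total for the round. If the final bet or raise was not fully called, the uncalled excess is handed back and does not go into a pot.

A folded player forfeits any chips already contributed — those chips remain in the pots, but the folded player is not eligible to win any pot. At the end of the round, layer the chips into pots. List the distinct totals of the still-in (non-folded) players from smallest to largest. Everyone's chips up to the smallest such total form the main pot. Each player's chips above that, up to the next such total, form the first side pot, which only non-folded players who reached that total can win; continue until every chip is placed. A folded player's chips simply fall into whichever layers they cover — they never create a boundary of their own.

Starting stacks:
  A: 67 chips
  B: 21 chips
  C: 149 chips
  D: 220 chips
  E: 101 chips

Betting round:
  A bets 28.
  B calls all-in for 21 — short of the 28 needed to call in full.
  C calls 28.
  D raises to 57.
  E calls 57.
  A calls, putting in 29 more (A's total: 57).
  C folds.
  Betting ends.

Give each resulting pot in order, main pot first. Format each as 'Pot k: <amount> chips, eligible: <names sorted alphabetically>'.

Contributions: A=57, B=21, C=28, D=57, E=57
Folded: C
Pot levels (distinct totals of non-folded players): 21, 57
Layer 1-21: 21 each from A, B, C, D, E = 21*5 = 105 chips; eligible A, B, D, E
Layer 22-57: A 36 + C 7 + D 36 + E 36 = 115 chips; eligible A, D, E

Pot 1: 105 chips, eligible: A, B, D, E
Pot 2: 115 chips, eligible: A, D, E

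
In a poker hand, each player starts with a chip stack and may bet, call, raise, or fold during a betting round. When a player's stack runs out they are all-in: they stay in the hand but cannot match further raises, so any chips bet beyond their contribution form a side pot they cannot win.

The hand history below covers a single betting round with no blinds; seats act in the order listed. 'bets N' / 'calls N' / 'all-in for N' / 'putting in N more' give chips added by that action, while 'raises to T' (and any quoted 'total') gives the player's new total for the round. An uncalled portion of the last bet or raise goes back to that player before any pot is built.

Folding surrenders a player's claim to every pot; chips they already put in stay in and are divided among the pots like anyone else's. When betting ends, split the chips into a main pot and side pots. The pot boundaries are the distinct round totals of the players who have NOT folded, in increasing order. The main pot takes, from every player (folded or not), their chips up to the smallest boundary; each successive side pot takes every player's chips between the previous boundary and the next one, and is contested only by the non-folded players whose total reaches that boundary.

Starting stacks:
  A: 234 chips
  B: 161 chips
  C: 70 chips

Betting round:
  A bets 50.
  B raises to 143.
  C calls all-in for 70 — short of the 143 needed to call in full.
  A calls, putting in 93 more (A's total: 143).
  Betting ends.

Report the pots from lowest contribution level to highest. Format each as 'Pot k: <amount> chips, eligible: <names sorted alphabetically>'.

Contributions: A=143, B=143, C=70
Pot levels (distinct totals of non-folded players): 70, 143
Layer 1-70: 70 each from A, B, C = 70*3 = 210 chips; eligible A, B, C
Layer 71-143: 73 each from A, B = 73*2 = 146 chips; eligible A, B

Pot 1: 210 chips, eligible: A, B, C
Pot 2: 146 chips, eligible: A, B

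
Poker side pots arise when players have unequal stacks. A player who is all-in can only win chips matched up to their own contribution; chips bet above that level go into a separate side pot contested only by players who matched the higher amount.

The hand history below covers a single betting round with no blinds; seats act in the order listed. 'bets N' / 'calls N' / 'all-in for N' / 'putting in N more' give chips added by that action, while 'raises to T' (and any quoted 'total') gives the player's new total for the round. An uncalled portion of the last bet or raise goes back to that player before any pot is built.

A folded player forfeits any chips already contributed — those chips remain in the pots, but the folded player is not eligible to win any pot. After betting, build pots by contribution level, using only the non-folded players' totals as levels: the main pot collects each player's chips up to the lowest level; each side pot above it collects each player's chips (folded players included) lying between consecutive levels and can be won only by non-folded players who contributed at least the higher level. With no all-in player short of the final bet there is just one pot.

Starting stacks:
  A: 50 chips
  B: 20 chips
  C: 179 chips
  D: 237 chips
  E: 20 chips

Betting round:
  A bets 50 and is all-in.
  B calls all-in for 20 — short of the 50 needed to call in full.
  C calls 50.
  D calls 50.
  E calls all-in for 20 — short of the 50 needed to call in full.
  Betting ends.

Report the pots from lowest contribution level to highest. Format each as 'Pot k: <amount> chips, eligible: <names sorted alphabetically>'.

Pot 1: 100 chips, eligible: A, B, C, D, E
Pot 2: 90 chips, eligible: A, C, D

Derivation:
Contributions: A=50, B=20, C=50, D=50, E=20
Pot levels (distinct totals of non-folded players): 20, 50
Layer 1-20: 20 each from A, B, C, D, E = 20*5 = 100 chips; eligible A, B, C, D, E
Layer 21-50: 30 each from A, C, D = 30*3 = 90 chips; eligible A, C, D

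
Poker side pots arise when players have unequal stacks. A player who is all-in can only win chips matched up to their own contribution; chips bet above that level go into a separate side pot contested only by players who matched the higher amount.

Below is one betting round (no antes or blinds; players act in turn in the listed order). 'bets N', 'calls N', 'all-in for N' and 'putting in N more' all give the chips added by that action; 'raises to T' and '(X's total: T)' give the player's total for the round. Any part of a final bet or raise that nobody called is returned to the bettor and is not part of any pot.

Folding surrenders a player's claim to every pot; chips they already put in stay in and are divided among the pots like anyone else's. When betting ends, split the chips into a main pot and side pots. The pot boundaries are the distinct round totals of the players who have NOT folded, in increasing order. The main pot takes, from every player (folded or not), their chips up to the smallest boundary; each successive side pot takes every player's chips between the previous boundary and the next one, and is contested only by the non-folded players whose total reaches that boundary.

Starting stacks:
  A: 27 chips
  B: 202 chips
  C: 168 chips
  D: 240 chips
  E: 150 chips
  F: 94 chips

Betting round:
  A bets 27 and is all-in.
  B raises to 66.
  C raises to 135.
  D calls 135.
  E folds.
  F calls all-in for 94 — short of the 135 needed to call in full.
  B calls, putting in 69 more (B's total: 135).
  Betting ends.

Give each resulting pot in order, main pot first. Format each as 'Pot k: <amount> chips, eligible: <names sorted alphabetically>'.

Pot 1: 135 chips, eligible: A, B, C, D, F
Pot 2: 268 chips, eligible: B, C, D, F
Pot 3: 123 chips, eligible: B, C, D

Derivation:
Contributions: A=27, B=135, C=135, D=135, F=94
Folded: E
Pot levels (distinct totals of non-folded players): 27, 94, 135
Layer 1-27: 27 each from A, B, C, D, F = 27*5 = 135 chips; eligible A, B, C, D, F
Layer 28-94: 67 each from B, C, D, F = 67*4 = 268 chips; eligible B, C, D, F
Layer 95-135: 41 each from B, C, D = 41*3 = 123 chips; eligible B, C, D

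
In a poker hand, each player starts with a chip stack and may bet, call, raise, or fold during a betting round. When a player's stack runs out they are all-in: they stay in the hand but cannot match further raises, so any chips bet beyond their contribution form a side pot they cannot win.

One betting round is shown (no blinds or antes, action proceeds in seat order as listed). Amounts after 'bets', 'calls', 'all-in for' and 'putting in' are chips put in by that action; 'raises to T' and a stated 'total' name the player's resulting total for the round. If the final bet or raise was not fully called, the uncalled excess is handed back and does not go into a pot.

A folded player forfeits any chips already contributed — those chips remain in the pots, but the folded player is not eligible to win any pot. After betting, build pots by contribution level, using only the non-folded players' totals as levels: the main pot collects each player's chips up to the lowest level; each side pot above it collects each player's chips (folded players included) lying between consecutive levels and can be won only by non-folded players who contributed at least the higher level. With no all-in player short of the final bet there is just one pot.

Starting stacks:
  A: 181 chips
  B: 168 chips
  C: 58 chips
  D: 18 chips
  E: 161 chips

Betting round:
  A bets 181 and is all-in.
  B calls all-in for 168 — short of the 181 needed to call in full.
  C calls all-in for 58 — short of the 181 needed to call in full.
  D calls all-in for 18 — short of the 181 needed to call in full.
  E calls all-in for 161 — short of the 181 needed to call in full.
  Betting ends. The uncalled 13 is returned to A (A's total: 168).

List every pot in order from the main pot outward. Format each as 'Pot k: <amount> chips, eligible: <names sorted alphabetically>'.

Contributions (after 13 returned to A): A=168, B=168, C=58, D=18, E=161
Pot levels (distinct totals of non-folded players): 18, 58, 161, 168
Layer 1-18: 18 each from A, B, C, D, E = 18*5 = 90 chips; eligible A, B, C, D, E
Layer 19-58: 40 each from A, B, C, E = 40*4 = 160 chips; eligible A, B, C, E
Layer 59-161: 103 each from A, B, E = 103*3 = 309 chips; eligible A, B, E
Layer 162-168: 7 each from A, B = 7*2 = 14 chips; eligible A, B

Pot 1: 90 chips, eligible: A, B, C, D, E
Pot 2: 160 chips, eligible: A, B, C, E
Pot 3: 309 chips, eligible: A, B, E
Pot 4: 14 chips, eligible: A, B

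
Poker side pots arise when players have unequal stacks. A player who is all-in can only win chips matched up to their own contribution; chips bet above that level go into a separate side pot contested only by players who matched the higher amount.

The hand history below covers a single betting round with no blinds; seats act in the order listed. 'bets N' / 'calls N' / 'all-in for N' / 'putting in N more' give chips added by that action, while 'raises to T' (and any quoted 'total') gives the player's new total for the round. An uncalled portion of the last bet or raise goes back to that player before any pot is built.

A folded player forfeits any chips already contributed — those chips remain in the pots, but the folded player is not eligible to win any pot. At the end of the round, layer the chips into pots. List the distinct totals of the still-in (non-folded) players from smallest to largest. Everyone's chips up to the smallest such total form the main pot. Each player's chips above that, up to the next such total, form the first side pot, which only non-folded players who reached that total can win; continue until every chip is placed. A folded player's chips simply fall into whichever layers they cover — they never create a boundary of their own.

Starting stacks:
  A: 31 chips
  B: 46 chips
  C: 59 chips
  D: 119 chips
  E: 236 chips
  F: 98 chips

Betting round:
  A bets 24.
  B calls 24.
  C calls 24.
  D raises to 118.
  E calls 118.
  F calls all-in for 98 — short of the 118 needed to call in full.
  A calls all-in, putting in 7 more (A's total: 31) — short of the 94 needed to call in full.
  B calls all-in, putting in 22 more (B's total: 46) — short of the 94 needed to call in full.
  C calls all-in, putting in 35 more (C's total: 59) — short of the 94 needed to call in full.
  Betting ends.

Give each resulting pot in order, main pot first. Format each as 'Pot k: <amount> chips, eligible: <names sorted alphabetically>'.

Contributions: A=31, B=46, C=59, D=118, E=118, F=98
Pot levels (distinct totals of non-folded players): 31, 46, 59, 98, 118
Layer 1-31: 31 each from A, B, C, D, E, F = 31*6 = 186 chips; eligible A, B, C, D, E, F
Layer 32-46: 15 each from B, C, D, E, F = 15*5 = 75 chips; eligible B, C, D, E, F
Layer 47-59: 13 each from C, D, E, F = 13*4 = 52 chips; eligible C, D, E, F
Layer 60-98: 39 each from D, E, F = 39*3 = 117 chips; eligible D, E, F
Layer 99-118: 20 each from D, E = 20*2 = 40 chips; eligible D, E

Pot 1: 186 chips, eligible: A, B, C, D, E, F
Pot 2: 75 chips, eligible: B, C, D, E, F
Pot 3: 52 chips, eligible: C, D, E, F
Pot 4: 117 chips, eligible: D, E, F
Pot 5: 40 chips, eligible: D, E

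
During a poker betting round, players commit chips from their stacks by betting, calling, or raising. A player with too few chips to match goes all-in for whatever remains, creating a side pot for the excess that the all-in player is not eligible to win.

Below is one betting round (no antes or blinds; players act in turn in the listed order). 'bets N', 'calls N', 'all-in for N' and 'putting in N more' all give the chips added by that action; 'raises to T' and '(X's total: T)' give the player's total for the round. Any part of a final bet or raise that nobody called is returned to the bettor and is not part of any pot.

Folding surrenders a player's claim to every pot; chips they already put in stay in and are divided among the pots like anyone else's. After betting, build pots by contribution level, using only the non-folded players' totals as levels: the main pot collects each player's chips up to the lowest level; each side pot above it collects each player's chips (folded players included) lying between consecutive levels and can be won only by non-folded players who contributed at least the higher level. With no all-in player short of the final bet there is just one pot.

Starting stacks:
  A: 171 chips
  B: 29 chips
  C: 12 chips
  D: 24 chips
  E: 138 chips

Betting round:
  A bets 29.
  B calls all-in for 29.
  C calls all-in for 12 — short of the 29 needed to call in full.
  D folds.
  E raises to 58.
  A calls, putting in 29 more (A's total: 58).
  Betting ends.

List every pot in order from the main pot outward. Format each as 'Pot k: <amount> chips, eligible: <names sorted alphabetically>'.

Contributions: A=58, B=29, C=12, E=58
Folded: D
Pot levels (distinct totals of non-folded players): 12, 29, 58
Layer 1-12: 12 each from A, B, C, E = 12*4 = 48 chips; eligible A, B, C, E
Layer 13-29: 17 each from A, B, E = 17*3 = 51 chips; eligible A, B, E
Layer 30-58: 29 each from A, E = 29*2 = 58 chips; eligible A, E

Pot 1: 48 chips, eligible: A, B, C, E
Pot 2: 51 chips, eligible: A, B, E
Pot 3: 58 chips, eligible: A, E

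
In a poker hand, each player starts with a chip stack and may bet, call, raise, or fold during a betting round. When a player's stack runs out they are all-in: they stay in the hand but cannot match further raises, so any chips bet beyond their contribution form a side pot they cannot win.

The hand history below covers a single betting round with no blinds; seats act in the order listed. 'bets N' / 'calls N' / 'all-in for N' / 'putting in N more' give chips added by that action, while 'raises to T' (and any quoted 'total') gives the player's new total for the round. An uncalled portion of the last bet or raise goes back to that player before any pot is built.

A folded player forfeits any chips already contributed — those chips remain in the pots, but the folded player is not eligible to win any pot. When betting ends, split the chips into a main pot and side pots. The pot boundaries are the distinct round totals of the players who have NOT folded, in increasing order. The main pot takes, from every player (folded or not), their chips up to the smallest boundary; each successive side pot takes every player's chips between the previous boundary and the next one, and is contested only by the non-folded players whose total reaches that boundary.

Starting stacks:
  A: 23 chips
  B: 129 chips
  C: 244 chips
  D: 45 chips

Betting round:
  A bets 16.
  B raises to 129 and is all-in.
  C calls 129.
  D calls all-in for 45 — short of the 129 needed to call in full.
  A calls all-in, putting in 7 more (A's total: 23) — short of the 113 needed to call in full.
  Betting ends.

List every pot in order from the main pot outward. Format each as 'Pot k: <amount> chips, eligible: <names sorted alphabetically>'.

Contributions: A=23, B=129, C=129, D=45
Pot levels (distinct totals of non-folded players): 23, 45, 129
Layer 1-23: 23 each from A, B, C, D = 23*4 = 92 chips; eligible A, B, C, D
Layer 24-45: 22 each from B, C, D = 22*3 = 66 chips; eligible B, C, D
Layer 46-129: 84 each from B, C = 84*2 = 168 chips; eligible B, C

Pot 1: 92 chips, eligible: A, B, C, D
Pot 2: 66 chips, eligible: B, C, D
Pot 3: 168 chips, eligible: B, C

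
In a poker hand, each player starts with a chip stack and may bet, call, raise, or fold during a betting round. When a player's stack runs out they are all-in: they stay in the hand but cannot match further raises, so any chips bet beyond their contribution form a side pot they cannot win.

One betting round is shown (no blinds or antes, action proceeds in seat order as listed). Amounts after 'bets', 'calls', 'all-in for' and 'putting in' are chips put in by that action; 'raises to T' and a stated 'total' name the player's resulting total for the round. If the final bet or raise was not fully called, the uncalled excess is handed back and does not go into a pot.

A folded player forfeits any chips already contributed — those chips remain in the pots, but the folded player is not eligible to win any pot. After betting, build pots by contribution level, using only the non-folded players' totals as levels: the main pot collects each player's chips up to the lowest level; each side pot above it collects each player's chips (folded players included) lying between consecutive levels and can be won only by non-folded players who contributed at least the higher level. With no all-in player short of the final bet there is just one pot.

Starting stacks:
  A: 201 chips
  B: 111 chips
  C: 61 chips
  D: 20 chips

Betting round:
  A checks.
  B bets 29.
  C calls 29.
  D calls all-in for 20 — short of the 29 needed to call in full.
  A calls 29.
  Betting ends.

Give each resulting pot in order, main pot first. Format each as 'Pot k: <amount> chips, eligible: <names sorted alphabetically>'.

Pot 1: 80 chips, eligible: A, B, C, D
Pot 2: 27 chips, eligible: A, B, C

Derivation:
Contributions: A=29, B=29, C=29, D=20
Pot levels (distinct totals of non-folded players): 20, 29
Layer 1-20: 20 each from A, B, C, D = 20*4 = 80 chips; eligible A, B, C, D
Layer 21-29: 9 each from A, B, C = 9*3 = 27 chips; eligible A, B, C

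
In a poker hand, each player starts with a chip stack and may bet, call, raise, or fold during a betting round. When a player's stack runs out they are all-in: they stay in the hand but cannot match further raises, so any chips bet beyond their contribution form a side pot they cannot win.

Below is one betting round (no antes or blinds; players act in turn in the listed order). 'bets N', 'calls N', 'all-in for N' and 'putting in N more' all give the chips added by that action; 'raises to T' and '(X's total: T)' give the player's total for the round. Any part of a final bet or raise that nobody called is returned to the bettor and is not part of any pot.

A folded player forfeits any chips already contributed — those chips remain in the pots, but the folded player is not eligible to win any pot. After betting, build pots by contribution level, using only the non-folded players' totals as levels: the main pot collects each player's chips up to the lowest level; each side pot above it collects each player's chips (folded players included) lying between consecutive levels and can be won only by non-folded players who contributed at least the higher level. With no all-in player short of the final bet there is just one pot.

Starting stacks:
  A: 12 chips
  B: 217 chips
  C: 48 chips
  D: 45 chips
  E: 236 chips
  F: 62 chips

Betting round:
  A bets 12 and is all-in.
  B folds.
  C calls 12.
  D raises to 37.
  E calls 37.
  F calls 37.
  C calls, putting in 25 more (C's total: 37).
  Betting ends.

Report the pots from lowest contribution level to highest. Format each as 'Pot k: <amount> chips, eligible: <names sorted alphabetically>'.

Pot 1: 60 chips, eligible: A, C, D, E, F
Pot 2: 100 chips, eligible: C, D, E, F

Derivation:
Contributions: A=12, C=37, D=37, E=37, F=37
Folded: B
Pot levels (distinct totals of non-folded players): 12, 37
Layer 1-12: 12 each from A, C, D, E, F = 12*5 = 60 chips; eligible A, C, D, E, F
Layer 13-37: 25 each from C, D, E, F = 25*4 = 100 chips; eligible C, D, E, F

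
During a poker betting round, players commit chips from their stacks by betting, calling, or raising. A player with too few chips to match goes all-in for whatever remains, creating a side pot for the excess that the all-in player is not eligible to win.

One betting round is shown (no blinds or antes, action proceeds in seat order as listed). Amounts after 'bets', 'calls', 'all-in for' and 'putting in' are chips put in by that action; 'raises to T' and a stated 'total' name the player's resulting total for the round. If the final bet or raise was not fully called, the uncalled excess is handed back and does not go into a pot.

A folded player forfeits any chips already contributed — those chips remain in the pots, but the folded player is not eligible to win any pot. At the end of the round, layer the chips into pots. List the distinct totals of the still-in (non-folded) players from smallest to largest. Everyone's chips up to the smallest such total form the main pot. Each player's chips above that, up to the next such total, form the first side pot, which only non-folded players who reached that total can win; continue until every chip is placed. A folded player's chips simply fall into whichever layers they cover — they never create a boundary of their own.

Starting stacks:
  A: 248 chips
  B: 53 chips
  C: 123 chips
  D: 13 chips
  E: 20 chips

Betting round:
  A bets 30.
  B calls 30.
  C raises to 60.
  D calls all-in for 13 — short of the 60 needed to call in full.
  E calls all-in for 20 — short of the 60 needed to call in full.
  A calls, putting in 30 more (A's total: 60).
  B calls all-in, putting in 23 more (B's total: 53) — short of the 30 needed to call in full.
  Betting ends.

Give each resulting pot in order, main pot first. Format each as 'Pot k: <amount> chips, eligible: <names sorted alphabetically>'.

Contributions: A=60, B=53, C=60, D=13, E=20
Pot levels (distinct totals of non-folded players): 13, 20, 53, 60
Layer 1-13: 13 each from A, B, C, D, E = 13*5 = 65 chips; eligible A, B, C, D, E
Layer 14-20: 7 each from A, B, C, E = 7*4 = 28 chips; eligible A, B, C, E
Layer 21-53: 33 each from A, B, C = 33*3 = 99 chips; eligible A, B, C
Layer 54-60: 7 each from A, C = 7*2 = 14 chips; eligible A, C

Pot 1: 65 chips, eligible: A, B, C, D, E
Pot 2: 28 chips, eligible: A, B, C, E
Pot 3: 99 chips, eligible: A, B, C
Pot 4: 14 chips, eligible: A, C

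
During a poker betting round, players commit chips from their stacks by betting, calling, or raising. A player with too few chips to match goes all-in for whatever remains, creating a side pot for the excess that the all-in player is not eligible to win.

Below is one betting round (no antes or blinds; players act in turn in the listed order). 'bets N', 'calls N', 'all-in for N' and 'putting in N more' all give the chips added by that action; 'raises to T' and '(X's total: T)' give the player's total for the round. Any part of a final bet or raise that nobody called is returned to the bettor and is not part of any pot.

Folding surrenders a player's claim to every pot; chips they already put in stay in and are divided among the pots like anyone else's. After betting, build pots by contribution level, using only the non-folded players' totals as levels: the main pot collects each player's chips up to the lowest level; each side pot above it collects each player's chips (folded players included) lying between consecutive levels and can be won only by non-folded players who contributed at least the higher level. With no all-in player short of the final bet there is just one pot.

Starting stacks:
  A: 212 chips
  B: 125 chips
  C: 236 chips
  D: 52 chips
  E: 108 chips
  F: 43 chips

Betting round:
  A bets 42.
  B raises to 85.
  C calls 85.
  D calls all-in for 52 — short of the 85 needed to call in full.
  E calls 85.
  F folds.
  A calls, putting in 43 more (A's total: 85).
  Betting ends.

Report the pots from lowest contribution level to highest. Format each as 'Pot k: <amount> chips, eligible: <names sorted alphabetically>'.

Contributions: A=85, B=85, C=85, D=52, E=85
Folded: F
Pot levels (distinct totals of non-folded players): 52, 85
Layer 1-52: 52 each from A, B, C, D, E = 52*5 = 260 chips; eligible A, B, C, D, E
Layer 53-85: 33 each from A, B, C, E = 33*4 = 132 chips; eligible A, B, C, E

Pot 1: 260 chips, eligible: A, B, C, D, E
Pot 2: 132 chips, eligible: A, B, C, E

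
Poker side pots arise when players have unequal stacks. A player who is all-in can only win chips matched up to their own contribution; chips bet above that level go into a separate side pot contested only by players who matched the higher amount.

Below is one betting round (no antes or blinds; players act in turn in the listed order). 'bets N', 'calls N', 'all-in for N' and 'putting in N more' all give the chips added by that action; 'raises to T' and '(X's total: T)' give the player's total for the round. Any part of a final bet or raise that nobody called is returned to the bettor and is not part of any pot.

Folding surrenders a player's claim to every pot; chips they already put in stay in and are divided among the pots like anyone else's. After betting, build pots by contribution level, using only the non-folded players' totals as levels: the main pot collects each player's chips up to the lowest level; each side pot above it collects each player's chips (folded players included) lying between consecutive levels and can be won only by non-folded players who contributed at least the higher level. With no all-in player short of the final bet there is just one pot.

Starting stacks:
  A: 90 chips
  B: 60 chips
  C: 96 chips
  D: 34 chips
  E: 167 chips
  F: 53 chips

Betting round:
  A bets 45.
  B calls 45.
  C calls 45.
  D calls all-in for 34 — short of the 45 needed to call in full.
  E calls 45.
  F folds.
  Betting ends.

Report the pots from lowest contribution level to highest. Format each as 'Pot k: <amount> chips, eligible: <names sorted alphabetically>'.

Pot 1: 170 chips, eligible: A, B, C, D, E
Pot 2: 44 chips, eligible: A, B, C, E

Derivation:
Contributions: A=45, B=45, C=45, D=34, E=45
Folded: F
Pot levels (distinct totals of non-folded players): 34, 45
Layer 1-34: 34 each from A, B, C, D, E = 34*5 = 170 chips; eligible A, B, C, D, E
Layer 35-45: 11 each from A, B, C, E = 11*4 = 44 chips; eligible A, B, C, E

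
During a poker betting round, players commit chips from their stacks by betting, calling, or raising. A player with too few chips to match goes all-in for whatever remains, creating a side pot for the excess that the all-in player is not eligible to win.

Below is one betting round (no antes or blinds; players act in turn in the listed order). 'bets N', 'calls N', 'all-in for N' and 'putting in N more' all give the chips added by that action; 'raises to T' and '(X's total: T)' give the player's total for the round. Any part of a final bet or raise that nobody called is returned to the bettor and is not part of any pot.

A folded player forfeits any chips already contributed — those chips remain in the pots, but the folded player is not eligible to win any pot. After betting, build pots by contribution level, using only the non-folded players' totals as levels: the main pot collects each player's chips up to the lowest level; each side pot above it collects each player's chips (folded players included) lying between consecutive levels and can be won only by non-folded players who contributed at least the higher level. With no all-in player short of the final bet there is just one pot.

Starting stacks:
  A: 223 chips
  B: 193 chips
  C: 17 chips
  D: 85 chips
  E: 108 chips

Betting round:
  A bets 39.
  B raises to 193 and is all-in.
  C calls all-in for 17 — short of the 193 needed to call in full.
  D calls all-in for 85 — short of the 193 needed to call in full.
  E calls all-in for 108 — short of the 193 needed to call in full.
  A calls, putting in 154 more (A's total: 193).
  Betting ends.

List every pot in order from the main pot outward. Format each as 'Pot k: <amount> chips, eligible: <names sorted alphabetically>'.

Pot 1: 85 chips, eligible: A, B, C, D, E
Pot 2: 272 chips, eligible: A, B, D, E
Pot 3: 69 chips, eligible: A, B, E
Pot 4: 170 chips, eligible: A, B

Derivation:
Contributions: A=193, B=193, C=17, D=85, E=108
Pot levels (distinct totals of non-folded players): 17, 85, 108, 193
Layer 1-17: 17 each from A, B, C, D, E = 17*5 = 85 chips; eligible A, B, C, D, E
Layer 18-85: 68 each from A, B, D, E = 68*4 = 272 chips; eligible A, B, D, E
Layer 86-108: 23 each from A, B, E = 23*3 = 69 chips; eligible A, B, E
Layer 109-193: 85 each from A, B = 85*2 = 170 chips; eligible A, B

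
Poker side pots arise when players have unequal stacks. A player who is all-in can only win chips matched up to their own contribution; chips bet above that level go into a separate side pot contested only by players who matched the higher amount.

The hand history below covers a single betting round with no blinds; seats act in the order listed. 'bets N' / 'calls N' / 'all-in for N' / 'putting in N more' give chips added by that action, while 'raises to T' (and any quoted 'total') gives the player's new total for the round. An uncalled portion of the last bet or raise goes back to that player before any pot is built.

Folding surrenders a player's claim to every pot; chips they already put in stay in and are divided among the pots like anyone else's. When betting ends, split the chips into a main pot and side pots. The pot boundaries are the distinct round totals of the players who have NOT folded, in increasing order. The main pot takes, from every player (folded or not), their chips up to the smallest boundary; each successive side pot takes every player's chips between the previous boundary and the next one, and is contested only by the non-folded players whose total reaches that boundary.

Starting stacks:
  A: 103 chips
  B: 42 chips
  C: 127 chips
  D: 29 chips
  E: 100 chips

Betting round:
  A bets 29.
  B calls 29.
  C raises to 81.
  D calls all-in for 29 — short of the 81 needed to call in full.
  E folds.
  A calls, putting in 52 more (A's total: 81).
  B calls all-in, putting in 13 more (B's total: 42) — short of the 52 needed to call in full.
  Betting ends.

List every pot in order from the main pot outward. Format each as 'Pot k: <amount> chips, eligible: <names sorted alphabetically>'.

Pot 1: 116 chips, eligible: A, B, C, D
Pot 2: 39 chips, eligible: A, B, C
Pot 3: 78 chips, eligible: A, C

Derivation:
Contributions: A=81, B=42, C=81, D=29
Folded: E
Pot levels (distinct totals of non-folded players): 29, 42, 81
Layer 1-29: 29 each from A, B, C, D = 29*4 = 116 chips; eligible A, B, C, D
Layer 30-42: 13 each from A, B, C = 13*3 = 39 chips; eligible A, B, C
Layer 43-81: 39 each from A, C = 39*2 = 78 chips; eligible A, C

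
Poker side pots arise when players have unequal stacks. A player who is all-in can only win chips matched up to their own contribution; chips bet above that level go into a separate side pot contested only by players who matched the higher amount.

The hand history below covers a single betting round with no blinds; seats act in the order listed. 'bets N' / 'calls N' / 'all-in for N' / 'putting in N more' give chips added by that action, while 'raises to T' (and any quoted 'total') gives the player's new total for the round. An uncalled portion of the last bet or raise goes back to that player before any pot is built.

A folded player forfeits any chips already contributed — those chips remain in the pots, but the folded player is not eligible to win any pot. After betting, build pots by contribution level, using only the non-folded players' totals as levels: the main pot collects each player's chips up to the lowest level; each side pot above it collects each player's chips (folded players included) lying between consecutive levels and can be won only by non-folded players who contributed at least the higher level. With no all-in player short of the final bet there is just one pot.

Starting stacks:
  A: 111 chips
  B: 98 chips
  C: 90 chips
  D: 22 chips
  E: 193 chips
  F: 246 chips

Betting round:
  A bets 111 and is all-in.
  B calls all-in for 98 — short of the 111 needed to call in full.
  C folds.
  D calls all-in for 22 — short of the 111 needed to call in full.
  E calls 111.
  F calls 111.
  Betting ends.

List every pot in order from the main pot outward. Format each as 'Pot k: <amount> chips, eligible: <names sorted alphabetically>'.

Pot 1: 110 chips, eligible: A, B, D, E, F
Pot 2: 304 chips, eligible: A, B, E, F
Pot 3: 39 chips, eligible: A, E, F

Derivation:
Contributions: A=111, B=98, D=22, E=111, F=111
Folded: C
Pot levels (distinct totals of non-folded players): 22, 98, 111
Layer 1-22: 22 each from A, B, D, E, F = 22*5 = 110 chips; eligible A, B, D, E, F
Layer 23-98: 76 each from A, B, E, F = 76*4 = 304 chips; eligible A, B, E, F
Layer 99-111: 13 each from A, E, F = 13*3 = 39 chips; eligible A, E, F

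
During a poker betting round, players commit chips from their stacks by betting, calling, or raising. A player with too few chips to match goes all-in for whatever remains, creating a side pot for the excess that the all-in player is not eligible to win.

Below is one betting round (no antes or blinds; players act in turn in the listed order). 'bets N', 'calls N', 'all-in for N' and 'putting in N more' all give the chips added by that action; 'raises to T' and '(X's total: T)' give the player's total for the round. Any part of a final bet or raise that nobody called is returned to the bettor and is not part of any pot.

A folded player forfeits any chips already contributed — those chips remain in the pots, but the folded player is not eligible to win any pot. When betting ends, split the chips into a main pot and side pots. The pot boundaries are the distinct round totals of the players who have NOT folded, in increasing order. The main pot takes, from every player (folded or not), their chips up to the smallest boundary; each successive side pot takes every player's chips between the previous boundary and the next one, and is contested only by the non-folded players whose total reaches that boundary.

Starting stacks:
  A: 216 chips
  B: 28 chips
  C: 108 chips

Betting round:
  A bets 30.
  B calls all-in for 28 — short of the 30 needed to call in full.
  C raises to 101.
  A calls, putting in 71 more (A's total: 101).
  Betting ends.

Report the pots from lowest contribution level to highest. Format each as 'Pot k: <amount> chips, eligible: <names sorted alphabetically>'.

Contributions: A=101, B=28, C=101
Pot levels (distinct totals of non-folded players): 28, 101
Layer 1-28: 28 each from A, B, C = 28*3 = 84 chips; eligible A, B, C
Layer 29-101: 73 each from A, C = 73*2 = 146 chips; eligible A, C

Pot 1: 84 chips, eligible: A, B, C
Pot 2: 146 chips, eligible: A, C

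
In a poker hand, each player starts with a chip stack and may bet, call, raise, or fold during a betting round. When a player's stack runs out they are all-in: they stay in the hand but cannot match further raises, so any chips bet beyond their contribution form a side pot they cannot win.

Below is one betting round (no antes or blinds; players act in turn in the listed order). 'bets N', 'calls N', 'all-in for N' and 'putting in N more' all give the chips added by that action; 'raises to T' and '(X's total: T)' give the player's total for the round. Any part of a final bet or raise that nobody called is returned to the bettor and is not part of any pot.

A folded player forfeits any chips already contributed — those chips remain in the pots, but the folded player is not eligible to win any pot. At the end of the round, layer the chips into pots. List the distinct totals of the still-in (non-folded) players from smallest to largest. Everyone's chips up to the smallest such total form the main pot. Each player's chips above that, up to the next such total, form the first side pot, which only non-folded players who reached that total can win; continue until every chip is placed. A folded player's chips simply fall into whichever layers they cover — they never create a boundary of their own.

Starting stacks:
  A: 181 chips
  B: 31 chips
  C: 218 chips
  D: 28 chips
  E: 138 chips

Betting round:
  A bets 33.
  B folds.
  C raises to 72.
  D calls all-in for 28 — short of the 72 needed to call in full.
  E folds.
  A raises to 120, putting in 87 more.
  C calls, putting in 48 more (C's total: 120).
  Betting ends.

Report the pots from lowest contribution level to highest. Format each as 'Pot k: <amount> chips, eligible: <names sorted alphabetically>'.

Contributions: A=120, C=120, D=28
Folded: B, E
Pot levels (distinct totals of non-folded players): 28, 120
Layer 1-28: 28 each from A, C, D = 28*3 = 84 chips; eligible A, C, D
Layer 29-120: 92 each from A, C = 92*2 = 184 chips; eligible A, C

Pot 1: 84 chips, eligible: A, C, D
Pot 2: 184 chips, eligible: A, C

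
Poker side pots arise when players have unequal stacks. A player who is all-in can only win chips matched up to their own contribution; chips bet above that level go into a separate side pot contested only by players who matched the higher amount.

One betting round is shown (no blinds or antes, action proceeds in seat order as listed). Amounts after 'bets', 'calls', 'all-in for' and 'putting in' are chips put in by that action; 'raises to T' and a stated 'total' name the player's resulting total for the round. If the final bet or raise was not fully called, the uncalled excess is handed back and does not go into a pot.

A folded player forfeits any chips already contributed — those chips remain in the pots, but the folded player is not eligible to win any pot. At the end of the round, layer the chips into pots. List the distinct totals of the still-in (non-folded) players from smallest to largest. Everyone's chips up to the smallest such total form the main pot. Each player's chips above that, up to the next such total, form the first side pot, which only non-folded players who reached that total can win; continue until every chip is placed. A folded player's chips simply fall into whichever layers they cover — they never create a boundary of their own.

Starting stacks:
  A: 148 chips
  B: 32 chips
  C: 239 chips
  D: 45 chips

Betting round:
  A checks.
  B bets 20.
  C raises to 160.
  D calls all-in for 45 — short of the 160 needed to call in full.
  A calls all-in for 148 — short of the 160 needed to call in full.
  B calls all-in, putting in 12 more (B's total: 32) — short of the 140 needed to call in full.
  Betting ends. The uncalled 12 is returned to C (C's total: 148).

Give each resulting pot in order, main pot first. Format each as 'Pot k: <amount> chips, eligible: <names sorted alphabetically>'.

Pot 1: 128 chips, eligible: A, B, C, D
Pot 2: 39 chips, eligible: A, C, D
Pot 3: 206 chips, eligible: A, C

Derivation:
Contributions (after 12 returned to C): A=148, B=32, C=148, D=45
Pot levels (distinct totals of non-folded players): 32, 45, 148
Layer 1-32: 32 each from A, B, C, D = 32*4 = 128 chips; eligible A, B, C, D
Layer 33-45: 13 each from A, C, D = 13*3 = 39 chips; eligible A, C, D
Layer 46-148: 103 each from A, C = 103*2 = 206 chips; eligible A, C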